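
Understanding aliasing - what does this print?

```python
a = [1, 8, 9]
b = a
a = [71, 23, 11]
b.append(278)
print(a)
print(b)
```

Key concept: rebinding vs mutation: a is rebound to a new list, b still points at the original.
Step by step:
`a = [1, 8, 9]` → a = [1, 8, 9]
`b = a` → b = [1, 8, 9] (same object as a)
`a = [71, 23, 11]` → a = [71, 23, 11]
`b.append(278)` → b = [1, 8, 9, 278]
`print(a)` → prints [71, 23, 11]
`print(b)` → prints [1, 8, 9, 278]

Answer:
[71, 23, 11]
[1, 8, 9, 278]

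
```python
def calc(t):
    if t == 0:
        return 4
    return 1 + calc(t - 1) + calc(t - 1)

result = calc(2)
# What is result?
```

calc(t) = 1 + 2·calc(t-1), calc(0)=4. Closed form: (4+1)·2^2 - 1 = 19.

Answer: 19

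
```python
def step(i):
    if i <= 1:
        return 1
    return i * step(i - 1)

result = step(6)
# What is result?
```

step(6) = 6 * 5 * 4 * 3 * 2 * 1 = 720

Answer: 720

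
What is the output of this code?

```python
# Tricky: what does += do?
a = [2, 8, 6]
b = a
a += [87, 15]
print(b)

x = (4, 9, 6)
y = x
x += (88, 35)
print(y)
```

Key concept: += behavior differs for mutable vs immutable.
Step by step:
`a = [2, 8, 6]` → a = [2, 8, 6]
`b = a` → b = [2, 8, 6] (same object as a)
`a += [87, 15]` → a = [2, 8, 6, 87, 15] (same object as b); b = [2, 8, 6, 87, 15] (same object as a)
`print(b)` → prints [2, 8, 6, 87, 15]
`x = (4, 9, 6)` → x = (4, 9, 6)
`y = x` → y = (4, 9, 6)
`x += (88, 35)` → x = (4, 9, 6, 88, 35)
`print(y)` → prints (4, 9, 6)

Answer:
[2, 8, 6, 87, 15]
(4, 9, 6)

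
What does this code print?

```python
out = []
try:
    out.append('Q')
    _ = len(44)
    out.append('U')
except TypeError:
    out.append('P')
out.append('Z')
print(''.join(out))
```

Execution trace: 'Q' (try body) → 'P' (except TypeError) → 'Z' (after the try/except). Output: QPZ

Answer: QPZ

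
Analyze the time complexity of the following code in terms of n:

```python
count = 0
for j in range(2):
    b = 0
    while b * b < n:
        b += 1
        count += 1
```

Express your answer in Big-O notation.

Each loop level contributes: 1 × √n. Multiplying the contributions gives O(√n).

Answer: O(√n)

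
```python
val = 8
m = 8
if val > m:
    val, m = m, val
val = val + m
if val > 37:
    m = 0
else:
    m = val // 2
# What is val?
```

Trace:
`val = 8` → val = 8
`m = 8` → m = 8
`if val > m: ...` → val > m is False → no variable changes
`val = val + m` → val = 16
`if val > 37: ...` → val > 37 is False, take else branch → no variable changes
So val = 16

Answer: 16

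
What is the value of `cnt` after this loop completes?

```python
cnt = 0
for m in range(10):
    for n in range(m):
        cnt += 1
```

Triangle number: 0+1+2+...+9
`cnt` takes the values: 0 → 1 → 2 → 3 → 4 → 5 → 6 → 7 → 8 → 9 → 10 → 11 → 12 → 13 → 14 → 15 → 16 → 17 → 18 → 19 → 20 → 21 → 22 → 23 → 24 → 25 → 26 → 27 → 28 → 29 → … → 41 → 42 → 43 → 44 → 45

Answer: 45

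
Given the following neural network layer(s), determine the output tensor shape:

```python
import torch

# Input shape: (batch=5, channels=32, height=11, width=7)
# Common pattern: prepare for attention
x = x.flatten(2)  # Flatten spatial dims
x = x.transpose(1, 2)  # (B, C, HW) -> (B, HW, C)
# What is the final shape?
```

Input: (5, 32, 11, 7) -> after flatten(2): (5, 32, 77) -> Output: (5, 77, 32)

Answer: (5, 77, 32)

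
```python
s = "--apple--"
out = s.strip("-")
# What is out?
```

Trace:
`s = "--apple--"` → s = '--apple--'
`out = s.strip("-")` → out = 'apple'
So out = 'apple'

Answer: 'apple'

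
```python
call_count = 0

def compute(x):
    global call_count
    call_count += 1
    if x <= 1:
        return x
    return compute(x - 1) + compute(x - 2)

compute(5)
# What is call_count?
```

Calls(x) = 1 + Calls(x-1) + Calls(x-2); Calls(0)=Calls(1)=1. For x=5 this gives 15.

Answer: 15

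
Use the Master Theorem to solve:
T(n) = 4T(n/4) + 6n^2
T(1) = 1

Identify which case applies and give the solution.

a=4, b=4, f(n)=6n^2. log_4(4) = 1. Since c=2 > 1 and the regularity condition holds (4(n/4)^2 = (4/4^2)n^2 with 4/4^2 < 1), Case 3 applies: T(n) = Θ(f(n)) = O(n^2).

Answer: O(n^2) - Case 3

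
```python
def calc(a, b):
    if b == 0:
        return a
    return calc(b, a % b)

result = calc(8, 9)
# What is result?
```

calc(8, 9) -> calc(9, 8) -> calc(8, 1) -> calc(1, 0) -> 1

Answer: 1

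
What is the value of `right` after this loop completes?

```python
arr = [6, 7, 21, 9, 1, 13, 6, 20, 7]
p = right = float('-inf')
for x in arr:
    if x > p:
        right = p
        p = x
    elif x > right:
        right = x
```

Second largest (with repeats) in [6, 7, 21, 9, 1, 13, 6, 20, 7]
`right` takes the values: -inf → 6 → 7 → 9 → 13 → 20

Answer: 20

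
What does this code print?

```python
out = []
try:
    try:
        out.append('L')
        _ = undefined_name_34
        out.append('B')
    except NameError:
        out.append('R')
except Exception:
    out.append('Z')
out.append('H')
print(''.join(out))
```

Execution trace: 'L' (inner try body) → 'R' (inner except NameError) → 'H' (after the try/except). Output: LRH

Answer: LRH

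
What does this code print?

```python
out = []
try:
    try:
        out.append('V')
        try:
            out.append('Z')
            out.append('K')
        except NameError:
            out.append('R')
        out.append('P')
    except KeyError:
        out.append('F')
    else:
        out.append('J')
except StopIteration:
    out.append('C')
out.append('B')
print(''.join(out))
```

Execution trace: 'V' (try body) → 'Z' (inner try body) → 'K' (inner try body, no exception) → 'P' (try body, no exception) → 'J' (else) → 'B' (after the try/except). Output: VZKPJB

Answer: VZKPJB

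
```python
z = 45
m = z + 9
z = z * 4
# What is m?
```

Trace:
`z = 45` → z = 45
`m = z + 9` → m = 54
`z = z * 4` → z = 180
So m = 54

Answer: 54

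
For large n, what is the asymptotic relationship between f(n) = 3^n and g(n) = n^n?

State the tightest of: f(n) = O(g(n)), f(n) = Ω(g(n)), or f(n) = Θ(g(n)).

3^n vs n^n: f(n) = O(g(n)) but not Ω(g(n)) — n^n grows strictly faster than 3^n.

Answer: f(n) = O(g(n)) but not Ω(g(n)) — n^n grows strictly faster than 3^n.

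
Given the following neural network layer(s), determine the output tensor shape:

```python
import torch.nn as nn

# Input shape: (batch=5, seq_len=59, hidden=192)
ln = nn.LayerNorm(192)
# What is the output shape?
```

Input: (5, 59, 192) -> Output: (5, 59, 192)

Answer: (5, 59, 192)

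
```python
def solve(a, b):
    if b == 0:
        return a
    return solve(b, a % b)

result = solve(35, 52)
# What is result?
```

solve(35, 52) -> solve(52, 35) -> solve(35, 17) -> solve(17, 1) -> solve(1, 0) -> 1

Answer: 1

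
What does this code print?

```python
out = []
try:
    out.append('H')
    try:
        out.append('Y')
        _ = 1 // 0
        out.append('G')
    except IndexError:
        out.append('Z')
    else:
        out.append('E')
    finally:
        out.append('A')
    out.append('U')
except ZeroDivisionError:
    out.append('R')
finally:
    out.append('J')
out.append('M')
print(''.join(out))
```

Execution trace: 'H' (try body) → 'Y' (inner try body) → 'A' (inner finally) → 'R' (except ZeroDivisionError) → 'J' (finally) → 'M' (after the try/except). Output: HYARJM

Answer: HYARJM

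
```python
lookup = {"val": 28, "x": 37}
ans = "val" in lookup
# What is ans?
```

Trace:
`lookup = {"val": 28, "x": 37}` → lookup = {'val': 28, 'x': 37}
`ans = "val" in lookup` → ans = True
So ans = True

Answer: True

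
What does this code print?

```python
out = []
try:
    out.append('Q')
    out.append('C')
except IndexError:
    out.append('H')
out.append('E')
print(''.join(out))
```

Execution trace: 'Q' (try body) → 'C' (try body, no exception) → 'E' (after the try/except). Output: QCE

Answer: QCE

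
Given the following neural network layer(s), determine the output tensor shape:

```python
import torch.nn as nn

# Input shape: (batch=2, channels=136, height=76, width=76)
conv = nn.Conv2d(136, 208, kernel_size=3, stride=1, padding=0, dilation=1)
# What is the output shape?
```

Input: (2, 136, 76, 76) -> Output: (2, 208, 74, 74)

Answer: (2, 208, 74, 74)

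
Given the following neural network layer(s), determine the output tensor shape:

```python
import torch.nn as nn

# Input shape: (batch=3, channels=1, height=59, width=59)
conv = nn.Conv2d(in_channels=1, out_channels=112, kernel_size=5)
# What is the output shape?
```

Input: (3, 1, 59, 59) -> Output: (3, 112, 55, 55)

Answer: (3, 112, 55, 55)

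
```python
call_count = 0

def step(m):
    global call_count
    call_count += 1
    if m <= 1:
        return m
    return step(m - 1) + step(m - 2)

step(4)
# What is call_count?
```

Calls(m) = 1 + Calls(m-1) + Calls(m-2); Calls(0)=Calls(1)=1. For m=4 this gives 9.

Answer: 9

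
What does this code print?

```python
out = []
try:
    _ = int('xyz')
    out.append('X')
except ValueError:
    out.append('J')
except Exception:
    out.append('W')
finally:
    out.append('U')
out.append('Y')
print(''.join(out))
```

Execution trace: 'J' (except ValueError) → 'U' (finally) → 'Y' (after the try/except). Output: JUY

Answer: JUY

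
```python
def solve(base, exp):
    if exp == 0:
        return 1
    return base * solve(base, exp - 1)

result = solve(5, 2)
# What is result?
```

solve(5, 2) = 5 * 5 = 25

Answer: 25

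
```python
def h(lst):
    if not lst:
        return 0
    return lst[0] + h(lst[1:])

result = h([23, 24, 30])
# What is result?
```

23 + 24 + 30 + 0 = 77

Answer: 77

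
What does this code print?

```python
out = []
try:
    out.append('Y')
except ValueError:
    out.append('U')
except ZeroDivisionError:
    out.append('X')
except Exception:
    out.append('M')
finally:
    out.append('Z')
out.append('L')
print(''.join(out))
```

Execution trace: 'Y' (try body, no exception) → 'Z' (finally) → 'L' (after the try/except). Output: YZL

Answer: YZL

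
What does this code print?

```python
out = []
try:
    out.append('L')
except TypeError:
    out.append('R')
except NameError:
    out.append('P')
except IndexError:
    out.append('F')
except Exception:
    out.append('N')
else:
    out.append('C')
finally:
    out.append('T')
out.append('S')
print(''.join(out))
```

Execution trace: 'L' (try body, no exception) → 'C' (else) → 'T' (finally) → 'S' (after the try/except). Output: LCTS

Answer: LCTS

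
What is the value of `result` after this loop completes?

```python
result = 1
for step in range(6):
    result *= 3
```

3^6 = 729
`result` takes the values: 1 → 3 → 9 → 27 → 81 → 243 → 729

Answer: 729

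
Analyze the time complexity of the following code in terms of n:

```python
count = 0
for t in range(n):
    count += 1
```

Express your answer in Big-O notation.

Each loop level contributes: n. Multiplying the contributions gives O(n).

Answer: O(n)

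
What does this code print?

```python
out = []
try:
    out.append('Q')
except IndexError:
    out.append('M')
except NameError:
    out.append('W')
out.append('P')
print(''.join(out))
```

Execution trace: 'Q' (try body, no exception) → 'P' (after the try/except). Output: QP

Answer: QP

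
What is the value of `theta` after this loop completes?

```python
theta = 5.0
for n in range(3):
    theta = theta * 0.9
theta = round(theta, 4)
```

Exponential decay: 5.0 * 0.9^3
`theta` takes the values: 5.0 → 4.5 → 4.05 → 3.645

Answer: 3.645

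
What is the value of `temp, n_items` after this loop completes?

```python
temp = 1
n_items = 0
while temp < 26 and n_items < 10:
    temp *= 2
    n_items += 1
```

Double until >= 26 or 10 iterations
`temp, n_items` takes the values: (1, 0) → (2, 0) → (2, 1) → (4, 1) → (4, 2) → (8, 2) → (8, 3) → (16, 3) → (16, 4) → (32, 4) → (32, 5)

Answer: 32, 5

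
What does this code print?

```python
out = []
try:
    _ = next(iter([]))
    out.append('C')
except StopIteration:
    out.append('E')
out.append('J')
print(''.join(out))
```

Execution trace: 'E' (except StopIteration) → 'J' (after the try/except). Output: EJ

Answer: EJ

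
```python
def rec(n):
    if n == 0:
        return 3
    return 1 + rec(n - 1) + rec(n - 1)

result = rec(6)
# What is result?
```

rec(n) = 1 + 2·rec(n-1), rec(0)=3. Closed form: (3+1)·2^6 - 1 = 255.

Answer: 255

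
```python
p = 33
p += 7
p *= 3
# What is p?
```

Trace:
`p = 33` → p = 33
`p += 7` → p = 40
`p *= 3` → p = 120
So p = 120

Answer: 120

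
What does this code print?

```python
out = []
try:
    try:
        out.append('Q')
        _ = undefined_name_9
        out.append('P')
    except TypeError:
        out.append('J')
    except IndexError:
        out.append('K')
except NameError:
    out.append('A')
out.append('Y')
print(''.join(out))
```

Execution trace: 'Q' (try body) → 'A' (outer except NameError) → 'Y' (after the try/except). Output: QAY

Answer: QAY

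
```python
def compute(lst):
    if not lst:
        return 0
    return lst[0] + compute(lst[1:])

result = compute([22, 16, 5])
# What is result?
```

22 + 16 + 5 + 0 = 43

Answer: 43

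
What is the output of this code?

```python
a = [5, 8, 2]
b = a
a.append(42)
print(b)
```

Key concept: basic list aliasing.
Step by step:
`a = [5, 8, 2]` → a = [5, 8, 2]
`b = a` → b = [5, 8, 2] (same object as a)
`a.append(42)` → a = [5, 8, 2, 42] (same object as b); b = [5, 8, 2, 42] (same object as a)
`print(b)` → prints [5, 8, 2, 42]

Answer: [5, 8, 2, 42]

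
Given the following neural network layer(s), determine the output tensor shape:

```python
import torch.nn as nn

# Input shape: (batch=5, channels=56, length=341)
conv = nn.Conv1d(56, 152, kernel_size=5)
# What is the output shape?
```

Input: (5, 56, 341) -> Output: (5, 152, 337)

Answer: (5, 152, 337)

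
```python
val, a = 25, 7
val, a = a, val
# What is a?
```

Trace:
`val, a = 25, 7` → val = 25; a = 7
`val, a = a, val` → val = 7; a = 25
So a = 25

Answer: 25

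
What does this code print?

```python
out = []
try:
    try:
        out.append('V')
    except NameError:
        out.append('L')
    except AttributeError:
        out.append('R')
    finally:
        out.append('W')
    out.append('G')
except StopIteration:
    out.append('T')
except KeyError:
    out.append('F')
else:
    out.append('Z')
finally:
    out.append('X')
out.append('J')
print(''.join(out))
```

Execution trace: 'V' (inner try body, no exception) → 'W' (inner finally) → 'G' (try body, no exception) → 'Z' (else) → 'X' (finally) → 'J' (after the try/except). Output: VWGZXJ

Answer: VWGZXJ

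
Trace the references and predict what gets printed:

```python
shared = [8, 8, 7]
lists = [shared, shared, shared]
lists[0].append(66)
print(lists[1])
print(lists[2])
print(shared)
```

Key concept: list of same reference.
Step by step:
`shared = [8, 8, 7]` → shared = [8, 8, 7]
`lists = [shared, shared, shared]` → lists = [[8, 8, 7], [8, 8, 7], [8, 8, 7]]
`lists[0].append(66)` → shared = [8, 8, 7, 66]; lists = [[8, 8, 7, 66], [8, 8, 7, 66], [8, 8, 7, 66]]
`print(lists[1])` → prints [8, 8, 7, 66]
`print(lists[2])` → prints [8, 8, 7, 66]
`print(shared)` → prints [8, 8, 7, 66]

Answer:
[8, 8, 7, 66]
[8, 8, 7, 66]
[8, 8, 7, 66]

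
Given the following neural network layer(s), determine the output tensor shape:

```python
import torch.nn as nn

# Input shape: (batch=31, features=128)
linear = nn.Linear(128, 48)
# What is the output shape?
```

Input: (31, 128) -> Output: (31, 48)

Answer: (31, 48)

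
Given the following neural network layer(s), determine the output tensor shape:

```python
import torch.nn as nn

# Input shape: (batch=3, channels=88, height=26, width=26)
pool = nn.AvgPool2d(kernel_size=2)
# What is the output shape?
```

Input: (3, 88, 26, 26) -> Output: (3, 88, 13, 13)

Answer: (3, 88, 13, 13)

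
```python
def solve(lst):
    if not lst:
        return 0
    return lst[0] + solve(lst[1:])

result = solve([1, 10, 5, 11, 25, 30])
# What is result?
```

1 + 10 + 5 + 11 + 25 + 30 + 0 = 82

Answer: 82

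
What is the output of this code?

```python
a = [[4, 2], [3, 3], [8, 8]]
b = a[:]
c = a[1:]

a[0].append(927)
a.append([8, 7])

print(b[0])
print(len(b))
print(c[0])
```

Key concept: slice with nested mutation.
Step by step:
`a = [[4, 2], [3, 3], [8, 8]]` → a = [[4, 2], [3, 3], [8, 8]]
`b = a[:]` → b = [[4, 2], [3, 3], [8, 8]]
`c = a[1:]` → c = [[3, 3], [8, 8]]
`a[0].append(927)` → a = [[4, 2, 927], [3, 3], [8, 8]]; b = [[4, 2, 927], [3, 3], [8, 8]]
`a.append([8, 7])` → a = [[4, 2, 927], [3, 3], [8, 8], [8, 7]]
`print(b[0])` → prints [4, 2, 927]
`print(len(b))` → prints 3
`print(c[0])` → prints [3, 3]

Answer:
[4, 2, 927]
3
[3, 3]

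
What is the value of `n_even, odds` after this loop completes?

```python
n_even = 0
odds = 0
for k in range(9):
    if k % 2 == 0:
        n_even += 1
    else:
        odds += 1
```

Count evens and odds in range(9)
`n_even, odds` takes the values: (0, 0) → (1, 0) → (1, 1) → (2, 1) → (2, 2) → (3, 2) → (3, 3) → (4, 3) → (4, 4) → (5, 4)

Answer: 5, 4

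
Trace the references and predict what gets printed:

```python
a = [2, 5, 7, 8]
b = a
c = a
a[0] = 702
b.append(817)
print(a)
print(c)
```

Key concept: multiple aliases.
Step by step:
`a = [2, 5, 7, 8]` → a = [2, 5, 7, 8]
`b = a` → b = [2, 5, 7, 8] (same object as a)
`c = a` → c = [2, 5, 7, 8] (same object as a, b)
`a[0] = 702` → a = [702, 5, 7, 8] (same object as b, c); b = [702, 5, 7, 8] (same object as a, c); c = [702, 5, 7, 8] (same object as a, b)
`b.append(817)` → a = [702, 5, 7, 8, 817] (same object as b, c); b = [702, 5, 7, 8, 817] (same object as a, c); c = [702, 5, 7, 8, 817] (same object as a, b)
`print(a)` → prints [702, 5, 7, 8, 817]
`print(c)` → prints [702, 5, 7, 8, 817]

Answer:
[702, 5, 7, 8, 817]
[702, 5, 7, 8, 817]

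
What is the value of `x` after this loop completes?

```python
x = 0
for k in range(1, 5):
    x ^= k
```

XOR of 1 to 4
`x` takes the values: 0 → 1 → 3 → 0 → 4

Answer: 4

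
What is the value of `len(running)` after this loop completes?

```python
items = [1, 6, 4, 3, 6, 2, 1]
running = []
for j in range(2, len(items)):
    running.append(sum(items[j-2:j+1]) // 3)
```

Number of 3-element averages
`running` takes the values: [] → [3] → [3, 4] → [3, 4, 4] → [3, 4, 4, 3] → [3, 4, 4, 3, 3]
So `len(running)` = 5

Answer: 5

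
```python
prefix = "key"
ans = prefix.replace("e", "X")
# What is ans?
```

Trace:
`prefix = "key"` → prefix = 'key'
`ans = prefix.replace("e", "X")` → ans = 'kXy'
So ans = 'kXy'

Answer: 'kXy'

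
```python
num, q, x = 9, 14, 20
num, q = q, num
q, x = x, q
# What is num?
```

Trace:
`num, q, x = 9, 14, 20` → num = 9; q = 14; x = 20
`num, q = q, num` → num = 14; q = 9
`q, x = x, q` → q = 20; x = 9
So num = 14

Answer: 14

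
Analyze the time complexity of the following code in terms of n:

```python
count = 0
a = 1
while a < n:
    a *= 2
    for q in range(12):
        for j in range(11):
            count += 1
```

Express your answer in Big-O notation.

Each loop level contributes: log n × 1 × 1. Multiplying the contributions gives O(log n).

Answer: O(log n)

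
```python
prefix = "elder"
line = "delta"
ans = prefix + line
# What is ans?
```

Trace:
`prefix = "elder"` → prefix = 'elder'
`line = "delta"` → line = 'delta'
`ans = prefix + line` → ans = 'elderdelta'
So ans = 'elderdelta'

Answer: 'elderdelta'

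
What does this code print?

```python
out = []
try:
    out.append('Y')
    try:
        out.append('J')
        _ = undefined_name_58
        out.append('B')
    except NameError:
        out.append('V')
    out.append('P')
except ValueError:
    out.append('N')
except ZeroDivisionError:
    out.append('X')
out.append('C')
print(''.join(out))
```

Execution trace: 'Y' (try body) → 'J' (inner try body) → 'V' (inner except NameError) → 'P' (try body, no exception) → 'C' (after the try/except). Output: YJVPC

Answer: YJVPC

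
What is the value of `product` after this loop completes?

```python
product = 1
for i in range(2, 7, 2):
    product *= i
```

Product of even numbers 2 to 6
`product` takes the values: 1 → 2 → 8 → 48

Answer: 48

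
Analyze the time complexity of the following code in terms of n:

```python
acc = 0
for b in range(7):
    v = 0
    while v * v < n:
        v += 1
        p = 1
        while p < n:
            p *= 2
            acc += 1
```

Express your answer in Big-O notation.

Each loop level contributes: 1 × √n × log n. Multiplying the contributions gives O(√n log n).

Answer: O(√n log n)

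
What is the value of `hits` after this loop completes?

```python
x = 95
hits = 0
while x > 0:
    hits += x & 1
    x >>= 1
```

Count set bits in 95 (binary: 0b1011111)
`hits` takes the values: 0 → 1 → 2 → 3 → 4 → 5 → 6

Answer: 6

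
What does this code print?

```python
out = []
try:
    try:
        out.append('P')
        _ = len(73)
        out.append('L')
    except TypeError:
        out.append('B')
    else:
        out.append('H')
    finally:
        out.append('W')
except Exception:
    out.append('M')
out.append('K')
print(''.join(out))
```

Execution trace: 'P' (inner try body) → 'B' (inner except TypeError) → 'W' (inner finally) → 'K' (after the try/except). Output: PBWK

Answer: PBWK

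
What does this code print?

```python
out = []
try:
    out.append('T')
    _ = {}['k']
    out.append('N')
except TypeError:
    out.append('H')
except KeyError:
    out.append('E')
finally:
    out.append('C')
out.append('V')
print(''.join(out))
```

Execution trace: 'T' (try body) → 'E' (except KeyError) → 'C' (finally) → 'V' (after the try/except). Output: TECV

Answer: TECV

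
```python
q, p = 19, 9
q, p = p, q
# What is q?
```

Trace:
`q, p = 19, 9` → q = 19; p = 9
`q, p = p, q` → q = 9; p = 19
So q = 9

Answer: 9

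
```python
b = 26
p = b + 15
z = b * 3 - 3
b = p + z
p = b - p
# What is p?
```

Trace:
`b = 26` → b = 26
`p = b + 15` → p = 41
`z = b * 3 - 3` → z = 75
`b = p + z` → b = 116
`p = b - p` → p = 75
So p = 75

Answer: 75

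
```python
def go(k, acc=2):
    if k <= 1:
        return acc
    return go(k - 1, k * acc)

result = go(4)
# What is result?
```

Accumulator trace (n, acc): (4, 2) -> (3, 8) -> (2, 24) -> (1, 48) -> return 48

Answer: 48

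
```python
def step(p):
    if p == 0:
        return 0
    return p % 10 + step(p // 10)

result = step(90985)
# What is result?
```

Sum of digits of 90985: 5 + 8 + 9 + 0 + 9 = 31

Answer: 31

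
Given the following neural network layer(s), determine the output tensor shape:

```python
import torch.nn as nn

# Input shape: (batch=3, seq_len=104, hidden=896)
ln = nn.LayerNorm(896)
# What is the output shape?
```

Input: (3, 104, 896) -> Output: (3, 104, 896)

Answer: (3, 104, 896)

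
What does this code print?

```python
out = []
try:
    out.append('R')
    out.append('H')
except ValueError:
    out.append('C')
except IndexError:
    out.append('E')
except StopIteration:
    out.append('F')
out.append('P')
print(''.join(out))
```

Execution trace: 'R' (try body) → 'H' (try body, no exception) → 'P' (after the try/except). Output: RHP

Answer: RHP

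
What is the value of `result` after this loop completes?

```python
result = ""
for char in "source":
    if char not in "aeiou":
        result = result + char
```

Remove vowels from 'source'
`result` takes the values: "" → "s" → "sr" → "src"

Answer: "src"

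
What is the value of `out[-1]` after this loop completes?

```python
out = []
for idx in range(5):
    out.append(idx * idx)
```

Last element of squares 0 to 4
`out` takes the values: [] → [0] → [0, 1] → [0, 1, 4] → [0, 1, 4, 9] → [0, 1, 4, 9, 16]
So `out[-1]` = 16

Answer: 16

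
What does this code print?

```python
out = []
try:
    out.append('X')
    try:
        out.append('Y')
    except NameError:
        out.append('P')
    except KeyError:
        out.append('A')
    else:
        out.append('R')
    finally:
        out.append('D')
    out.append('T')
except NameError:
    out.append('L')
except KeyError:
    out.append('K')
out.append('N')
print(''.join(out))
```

Execution trace: 'X' (try body) → 'Y' (inner try body, no exception) → 'R' (inner else) → 'D' (inner finally) → 'T' (try body, no exception) → 'N' (after the try/except). Output: XYRDTN

Answer: XYRDTN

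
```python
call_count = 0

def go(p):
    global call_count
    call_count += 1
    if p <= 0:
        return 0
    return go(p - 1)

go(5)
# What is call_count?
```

Linear recursion stepping by 1: 6 calls from p=5 down to ≤0.

Answer: 6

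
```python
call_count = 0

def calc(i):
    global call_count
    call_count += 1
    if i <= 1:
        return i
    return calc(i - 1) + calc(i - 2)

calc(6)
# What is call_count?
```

Calls(i) = 1 + Calls(i-1) + Calls(i-2); Calls(0)=Calls(1)=1. For i=6 this gives 25.

Answer: 25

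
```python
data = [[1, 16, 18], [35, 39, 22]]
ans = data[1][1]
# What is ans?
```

Trace:
`data = [[1, 16, 18], [35, 39, 22]]` → data = [[1, 16, 18], [35, 39, 22]]
`ans = data[1][1]` → ans = 39
So ans = 39

Answer: 39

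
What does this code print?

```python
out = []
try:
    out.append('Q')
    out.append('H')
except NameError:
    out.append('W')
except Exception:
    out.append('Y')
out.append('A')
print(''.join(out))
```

Execution trace: 'Q' (try body) → 'H' (try body, no exception) → 'A' (after the try/except). Output: QHA

Answer: QHA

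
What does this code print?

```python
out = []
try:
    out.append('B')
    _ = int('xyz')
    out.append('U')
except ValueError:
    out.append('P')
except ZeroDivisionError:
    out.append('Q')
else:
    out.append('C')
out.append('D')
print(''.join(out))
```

Execution trace: 'B' (try body) → 'P' (except ValueError) → 'D' (after the try/except). Output: BPD

Answer: BPD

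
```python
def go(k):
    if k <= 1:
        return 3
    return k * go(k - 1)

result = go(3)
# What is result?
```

go(3) = 3 * 2 * 3 = 18

Answer: 18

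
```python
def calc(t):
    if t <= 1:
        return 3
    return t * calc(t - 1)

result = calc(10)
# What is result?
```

calc(10) = 10 * 9 * 8 * 7 * 6 * 5 * 4 * 3 * 2 * 3 = 10886400

Answer: 10886400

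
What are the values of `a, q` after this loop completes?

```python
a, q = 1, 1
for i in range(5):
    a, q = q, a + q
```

Fibonacci: after 5 iterations
`a, q` takes the values: (1, 1) → (1, 2) → (2, 3) → (3, 5) → (5, 8) → (8, 13)

Answer: 8, 13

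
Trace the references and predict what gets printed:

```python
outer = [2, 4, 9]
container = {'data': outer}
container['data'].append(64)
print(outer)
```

Key concept: dict holds reference to list.
Step by step:
`outer = [2, 4, 9]` → outer = [2, 4, 9]
`container = {'data': outer}` → container = {'data': [2, 4, 9]}
`container['data'].append(64)` → outer = [2, 4, 9, 64]; container = {'data': [2, 4, 9, 64]}
`print(outer)` → prints [2, 4, 9, 64]

Answer: [2, 4, 9, 64]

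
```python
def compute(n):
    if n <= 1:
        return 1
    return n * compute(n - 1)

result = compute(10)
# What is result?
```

compute(10) = 10 * 9 * 8 * 7 * 6 * 5 * 4 * 3 * 2 * 1 = 3628800

Answer: 3628800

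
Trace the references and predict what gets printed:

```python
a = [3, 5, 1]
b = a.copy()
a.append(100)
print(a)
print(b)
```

Key concept: list.copy() creates independent copy.
Step by step:
`a = [3, 5, 1]` → a = [3, 5, 1]
`b = a.copy()` → b = [3, 5, 1]
`a.append(100)` → a = [3, 5, 1, 100]
`print(a)` → prints [3, 5, 1, 100]
`print(b)` → prints [3, 5, 1]

Answer:
[3, 5, 1, 100]
[3, 5, 1]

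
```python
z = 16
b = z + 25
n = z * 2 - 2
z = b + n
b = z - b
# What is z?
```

Trace:
`z = 16` → z = 16
`b = z + 25` → b = 41
`n = z * 2 - 2` → n = 30
`z = b + n` → z = 71
`b = z - b` → b = 30
So z = 71

Answer: 71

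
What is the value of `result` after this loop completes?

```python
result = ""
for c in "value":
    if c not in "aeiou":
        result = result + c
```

Remove vowels from 'value'
`result` takes the values: "" → "v" → "vl"

Answer: "vl"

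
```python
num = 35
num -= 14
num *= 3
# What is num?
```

Trace:
`num = 35` → num = 35
`num -= 14` → num = 21
`num *= 3` → num = 63
So num = 63

Answer: 63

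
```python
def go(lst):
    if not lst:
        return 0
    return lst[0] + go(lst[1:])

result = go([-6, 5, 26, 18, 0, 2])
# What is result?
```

(-6) + 5 + 26 + 18 + 0 + 2 + 0 = 45

Answer: 45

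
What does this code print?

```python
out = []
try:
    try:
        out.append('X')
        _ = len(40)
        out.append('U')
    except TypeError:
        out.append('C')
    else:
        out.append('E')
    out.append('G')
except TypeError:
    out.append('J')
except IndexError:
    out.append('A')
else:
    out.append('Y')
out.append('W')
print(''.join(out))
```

Execution trace: 'X' (inner try body) → 'C' (inner except TypeError) → 'G' (try body, no exception) → 'Y' (else) → 'W' (after the try/except). Output: XCGYW

Answer: XCGYW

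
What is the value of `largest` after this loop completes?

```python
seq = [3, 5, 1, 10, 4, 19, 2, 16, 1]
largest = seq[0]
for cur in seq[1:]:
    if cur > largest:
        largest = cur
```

Maximum of [3, 5, 1, 10, 4, 19, 2, 16, 1]
`largest` takes the values: 3 → 5 → 10 → 19

Answer: 19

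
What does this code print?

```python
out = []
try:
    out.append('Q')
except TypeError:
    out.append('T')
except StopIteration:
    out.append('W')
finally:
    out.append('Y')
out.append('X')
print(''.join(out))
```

Execution trace: 'Q' (try body, no exception) → 'Y' (finally) → 'X' (after the try/except). Output: QYX

Answer: QYX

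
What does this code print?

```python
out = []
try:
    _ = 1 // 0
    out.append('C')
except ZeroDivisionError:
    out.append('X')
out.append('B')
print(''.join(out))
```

Execution trace: 'X' (except ZeroDivisionError) → 'B' (after the try/except). Output: XB

Answer: XB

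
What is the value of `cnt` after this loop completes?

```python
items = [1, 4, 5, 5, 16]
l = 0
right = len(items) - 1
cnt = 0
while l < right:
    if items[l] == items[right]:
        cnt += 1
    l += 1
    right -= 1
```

Count matching pairs from ends
`cnt` takes the values: 0

Answer: 0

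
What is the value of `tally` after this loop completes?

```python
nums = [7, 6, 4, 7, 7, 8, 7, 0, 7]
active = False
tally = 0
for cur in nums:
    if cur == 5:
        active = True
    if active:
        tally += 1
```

Count elements after first 5 in [7, 6, 4, 7, 7, 8, 7, 0, 7]
`tally` takes the values: 0

Answer: 0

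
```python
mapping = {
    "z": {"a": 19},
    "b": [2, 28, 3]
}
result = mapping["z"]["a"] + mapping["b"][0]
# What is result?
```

Trace:
`mapping = { ...` → mapping = {'z': {'a': 19}, 'b': [2, 28, 3]}
`result = mapping["z"]["a"] + mapping["b"][0]` → result = 21
So result = 21

Answer: 21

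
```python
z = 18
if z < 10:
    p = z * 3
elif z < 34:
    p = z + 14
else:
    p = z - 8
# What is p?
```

Trace:
`z = 18` → z = 18
`if z < 10: ...` → z < 10 is False, z < 34 is True → p = 32
So p = 32

Answer: 32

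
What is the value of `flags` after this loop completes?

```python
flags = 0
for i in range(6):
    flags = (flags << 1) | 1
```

Build 6 consecutive 1-bits: 0b111111
`flags` takes the values: 0 → 1 → 3 → 7 → 15 → 31 → 63

Answer: 63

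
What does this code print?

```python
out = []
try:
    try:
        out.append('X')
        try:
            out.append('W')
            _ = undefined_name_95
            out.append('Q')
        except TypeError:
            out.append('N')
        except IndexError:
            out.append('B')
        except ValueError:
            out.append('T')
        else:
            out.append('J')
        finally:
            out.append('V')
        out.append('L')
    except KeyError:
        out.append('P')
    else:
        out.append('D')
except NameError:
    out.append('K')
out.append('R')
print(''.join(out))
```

Execution trace: 'X' (try body) → 'W' (inner try body) → 'V' (inner finally) → 'K' (outer except NameError) → 'R' (after the try/except). Output: XWVKR

Answer: XWVKR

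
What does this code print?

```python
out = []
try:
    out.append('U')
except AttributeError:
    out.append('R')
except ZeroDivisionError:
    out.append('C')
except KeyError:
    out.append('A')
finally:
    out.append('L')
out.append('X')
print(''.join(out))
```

Execution trace: 'U' (try body, no exception) → 'L' (finally) → 'X' (after the try/except). Output: ULX

Answer: ULX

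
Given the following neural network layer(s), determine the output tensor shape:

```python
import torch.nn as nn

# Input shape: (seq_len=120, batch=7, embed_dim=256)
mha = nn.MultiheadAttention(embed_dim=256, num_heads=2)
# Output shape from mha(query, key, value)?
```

Input: (120, 7, 256) -> Output: (120, 7, 256)

Answer: (120, 7, 256)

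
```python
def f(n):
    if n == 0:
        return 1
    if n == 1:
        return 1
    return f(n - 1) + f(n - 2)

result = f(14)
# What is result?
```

Build up from base cases: f(0)=1, f(1)=1, f(2)=2, f(3)=3, f(4)=5, f(5)=8, f(6)=13, ..., f(14)=610

Answer: 610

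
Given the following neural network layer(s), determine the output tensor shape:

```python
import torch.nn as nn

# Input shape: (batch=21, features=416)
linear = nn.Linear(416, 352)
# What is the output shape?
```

Input: (21, 416) -> Output: (21, 352)

Answer: (21, 352)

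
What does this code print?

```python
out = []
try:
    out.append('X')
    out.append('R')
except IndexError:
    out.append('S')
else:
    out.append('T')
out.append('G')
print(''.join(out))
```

Execution trace: 'X' (try body) → 'R' (try body, no exception) → 'T' (else) → 'G' (after the try/except). Output: XRTG

Answer: XRTG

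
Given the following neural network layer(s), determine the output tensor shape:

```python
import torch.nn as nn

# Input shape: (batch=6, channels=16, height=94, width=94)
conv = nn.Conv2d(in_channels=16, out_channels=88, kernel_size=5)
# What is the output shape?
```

Input: (6, 16, 94, 94) -> Output: (6, 88, 90, 90)

Answer: (6, 88, 90, 90)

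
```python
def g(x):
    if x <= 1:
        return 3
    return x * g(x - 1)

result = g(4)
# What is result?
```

g(4) = 4 * 3 * 2 * 3 = 72

Answer: 72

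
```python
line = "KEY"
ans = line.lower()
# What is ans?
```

Trace:
`line = "KEY"` → line = 'KEY'
`ans = line.lower()` → ans = 'key'
So ans = 'key'

Answer: 'key'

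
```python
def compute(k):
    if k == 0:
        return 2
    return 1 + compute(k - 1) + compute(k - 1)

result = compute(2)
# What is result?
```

compute(k) = 1 + 2·compute(k-1), compute(0)=2. Closed form: (2+1)·2^2 - 1 = 11.

Answer: 11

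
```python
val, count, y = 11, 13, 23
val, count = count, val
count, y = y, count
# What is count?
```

Trace:
`val, count, y = 11, 13, 23` → val = 11; count = 13; y = 23
`val, count = count, val` → val = 13; count = 11
`count, y = y, count` → count = 23; y = 11
So count = 23

Answer: 23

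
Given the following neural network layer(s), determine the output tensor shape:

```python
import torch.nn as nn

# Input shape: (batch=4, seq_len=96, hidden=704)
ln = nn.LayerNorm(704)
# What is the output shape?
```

Input: (4, 96, 704) -> Output: (4, 96, 704)

Answer: (4, 96, 704)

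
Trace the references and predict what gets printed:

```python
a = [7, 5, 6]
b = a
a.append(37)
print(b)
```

Key concept: basic list aliasing.
Step by step:
`a = [7, 5, 6]` → a = [7, 5, 6]
`b = a` → b = [7, 5, 6] (same object as a)
`a.append(37)` → a = [7, 5, 6, 37] (same object as b); b = [7, 5, 6, 37] (same object as a)
`print(b)` → prints [7, 5, 6, 37]

Answer: [7, 5, 6, 37]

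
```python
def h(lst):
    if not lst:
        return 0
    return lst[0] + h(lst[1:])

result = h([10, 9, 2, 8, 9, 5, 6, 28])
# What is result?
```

10 + 9 + 2 + 8 + 9 + 5 + 6 + 28 + 0 = 77

Answer: 77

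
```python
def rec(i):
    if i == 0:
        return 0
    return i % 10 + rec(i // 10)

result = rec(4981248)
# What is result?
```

Sum of digits of 4981248: 8 + 4 + 2 + 1 + 8 + 9 + 4 = 36

Answer: 36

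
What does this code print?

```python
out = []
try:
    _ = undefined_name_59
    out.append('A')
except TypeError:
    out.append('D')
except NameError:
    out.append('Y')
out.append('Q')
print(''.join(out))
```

Execution trace: 'Y' (except NameError) → 'Q' (after the try/except). Output: YQ

Answer: YQ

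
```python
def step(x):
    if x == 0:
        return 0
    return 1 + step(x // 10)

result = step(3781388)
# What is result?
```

Count of digits of 3781388: 7

Answer: 7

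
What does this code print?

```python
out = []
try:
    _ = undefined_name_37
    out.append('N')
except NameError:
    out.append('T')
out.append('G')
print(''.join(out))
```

Execution trace: 'T' (except NameError) → 'G' (after the try/except). Output: TG

Answer: TG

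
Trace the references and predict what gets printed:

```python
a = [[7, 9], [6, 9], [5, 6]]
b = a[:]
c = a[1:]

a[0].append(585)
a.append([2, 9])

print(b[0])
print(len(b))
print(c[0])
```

Key concept: slice with nested mutation.
Step by step:
`a = [[7, 9], [6, 9], [5, 6]]` → a = [[7, 9], [6, 9], [5, 6]]
`b = a[:]` → b = [[7, 9], [6, 9], [5, 6]]
`c = a[1:]` → c = [[6, 9], [5, 6]]
`a[0].append(585)` → a = [[7, 9, 585], [6, 9], [5, 6]]; b = [[7, 9, 585], [6, 9], [5, 6]]
`a.append([2, 9])` → a = [[7, 9, 585], [6, 9], [5, 6], [2, 9]]
`print(b[0])` → prints [7, 9, 585]
`print(len(b))` → prints 3
`print(c[0])` → prints [6, 9]

Answer:
[7, 9, 585]
3
[6, 9]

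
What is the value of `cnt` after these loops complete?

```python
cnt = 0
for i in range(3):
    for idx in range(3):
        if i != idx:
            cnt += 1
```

3² - 3 (exclude diagonal)
`cnt` takes the values: 0 → 1 → 2 → 3 → 4 → 5 → 6

Answer: 6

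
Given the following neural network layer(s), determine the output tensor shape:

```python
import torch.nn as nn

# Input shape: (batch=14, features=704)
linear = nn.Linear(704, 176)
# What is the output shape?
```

Input: (14, 704) -> Output: (14, 176)

Answer: (14, 176)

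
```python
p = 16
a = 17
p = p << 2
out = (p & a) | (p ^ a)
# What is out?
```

Trace:
`p = 16` → p = 16
`a = 17` → a = 17
`p = p << 2` → p = 64
`out = (p & a) | (p ^ a)` → out = 81
So out = 81

Answer: 81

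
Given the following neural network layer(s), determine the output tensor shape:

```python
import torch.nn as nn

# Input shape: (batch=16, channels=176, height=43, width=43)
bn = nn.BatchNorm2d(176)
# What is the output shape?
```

Input: (16, 176, 43, 43) -> Output: (16, 176, 43, 43)

Answer: (16, 176, 43, 43)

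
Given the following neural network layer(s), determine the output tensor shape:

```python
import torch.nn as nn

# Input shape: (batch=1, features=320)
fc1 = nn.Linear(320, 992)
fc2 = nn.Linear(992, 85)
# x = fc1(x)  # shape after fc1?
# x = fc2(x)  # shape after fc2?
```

Input: (1, 320) -> after fc1: (1, 992) -> Output: (1, 85)

Answer: (1, 85)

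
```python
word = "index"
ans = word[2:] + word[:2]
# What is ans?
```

Trace:
`word = "index"` → word = 'index'
`ans = word[2:] + word[:2]` → ans = 'dexin'
So ans = 'dexin'

Answer: 'dexin'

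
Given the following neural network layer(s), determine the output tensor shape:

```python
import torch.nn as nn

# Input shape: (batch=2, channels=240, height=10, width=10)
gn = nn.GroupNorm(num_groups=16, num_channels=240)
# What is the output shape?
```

Input: (2, 240, 10, 10) -> Output: (2, 240, 10, 10)

Answer: (2, 240, 10, 10)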